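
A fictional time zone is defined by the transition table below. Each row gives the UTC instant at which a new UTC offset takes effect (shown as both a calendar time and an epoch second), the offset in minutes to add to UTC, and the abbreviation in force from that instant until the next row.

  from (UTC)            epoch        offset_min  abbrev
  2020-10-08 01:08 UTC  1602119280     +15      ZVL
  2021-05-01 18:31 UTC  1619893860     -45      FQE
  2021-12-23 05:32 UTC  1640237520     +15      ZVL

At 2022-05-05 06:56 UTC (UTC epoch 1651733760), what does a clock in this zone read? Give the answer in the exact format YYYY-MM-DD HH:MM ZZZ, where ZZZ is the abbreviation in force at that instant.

Query: 2022-05-05 06:56 UTC
Rule 3/3 (ZVL, +00:15): 2021-12-23 05:32 UTC ≤ query < +∞
6·60 + 56 + 15 = 431 min
431 = 0·1440 + 431; 431 = 7·60 + 11 → 07:11, same day
→ 2022-05-05 07:11 ZVL

2022-05-05 07:11 ZVL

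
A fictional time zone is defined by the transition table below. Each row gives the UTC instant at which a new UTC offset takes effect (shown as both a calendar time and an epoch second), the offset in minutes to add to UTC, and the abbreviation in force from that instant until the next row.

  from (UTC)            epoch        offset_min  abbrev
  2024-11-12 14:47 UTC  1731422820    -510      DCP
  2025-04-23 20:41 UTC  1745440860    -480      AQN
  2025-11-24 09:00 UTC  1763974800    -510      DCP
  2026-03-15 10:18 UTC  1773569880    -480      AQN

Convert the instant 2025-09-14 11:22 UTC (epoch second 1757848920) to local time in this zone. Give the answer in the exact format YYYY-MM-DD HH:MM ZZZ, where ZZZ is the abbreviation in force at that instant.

2025-09-14 03:22 AQN

Query: 2025-09-14 11:22 UTC
Rule 2/4 (AQN, -08:00): 2025-04-23 20:41 UTC ≤ query < 2025-11-24 09:00 UTC
11·60 + 22 - 480 = 202 min
202 = 0·1440 + 202; 202 = 3·60 + 22 → 03:22, same day
→ 2025-09-14 03:22 AQN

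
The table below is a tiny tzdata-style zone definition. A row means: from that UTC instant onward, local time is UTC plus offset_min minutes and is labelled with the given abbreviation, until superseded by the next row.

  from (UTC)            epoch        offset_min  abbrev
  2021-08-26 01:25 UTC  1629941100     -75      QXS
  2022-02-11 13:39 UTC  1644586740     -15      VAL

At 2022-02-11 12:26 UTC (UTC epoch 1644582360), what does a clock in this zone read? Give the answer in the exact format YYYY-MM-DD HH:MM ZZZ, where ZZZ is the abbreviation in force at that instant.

2022-02-11 11:11 QXS

Query: 2022-02-11 12:26 UTC
Rule 1/2 (QXS, -01:15): 2021-08-26 01:25 UTC ≤ query < 2022-02-11 13:39 UTC
12·60 + 26 - 75 = 671 min
671 = 0·1440 + 671; 671 = 11·60 + 11 → 11:11, same day
→ 2022-02-11 11:11 QXS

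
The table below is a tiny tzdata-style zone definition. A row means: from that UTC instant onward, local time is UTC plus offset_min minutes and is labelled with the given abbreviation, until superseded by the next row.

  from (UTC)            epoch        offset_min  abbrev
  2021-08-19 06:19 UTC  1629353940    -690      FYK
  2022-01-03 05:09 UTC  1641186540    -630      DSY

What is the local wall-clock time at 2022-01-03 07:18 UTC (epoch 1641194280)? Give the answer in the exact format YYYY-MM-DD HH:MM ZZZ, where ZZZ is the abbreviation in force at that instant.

2022-01-02 20:48 DSY

Query: 2022-01-03 07:18 UTC
Rule 2/2 (DSY, -10:30): 2022-01-03 05:09 UTC ≤ query < +∞
7·60 + 18 - 630 = -192 min
-192 = -1·1440 + 1248; 1248 = 20·60 + 48 → 20:48, 2022-01-03 - 1 day = 2022-01-02
→ 2022-01-02 20:48 DSY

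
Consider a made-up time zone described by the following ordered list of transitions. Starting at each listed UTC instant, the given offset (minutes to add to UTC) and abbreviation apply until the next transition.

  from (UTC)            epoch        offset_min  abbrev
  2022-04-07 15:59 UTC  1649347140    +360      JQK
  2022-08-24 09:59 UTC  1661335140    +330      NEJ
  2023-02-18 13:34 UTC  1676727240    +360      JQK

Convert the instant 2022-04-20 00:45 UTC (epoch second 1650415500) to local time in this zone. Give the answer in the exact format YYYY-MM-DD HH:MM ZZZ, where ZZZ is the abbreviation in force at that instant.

2022-04-20 06:45 JQK

Query: 2022-04-20 00:45 UTC
Rule 1/3 (JQK, +06:00): 2022-04-07 15:59 UTC ≤ query < 2022-08-24 09:59 UTC
0·60 + 45 + 360 = 405 min
405 = 0·1440 + 405; 405 = 6·60 + 45 → 06:45, same day
→ 2022-04-20 06:45 JQK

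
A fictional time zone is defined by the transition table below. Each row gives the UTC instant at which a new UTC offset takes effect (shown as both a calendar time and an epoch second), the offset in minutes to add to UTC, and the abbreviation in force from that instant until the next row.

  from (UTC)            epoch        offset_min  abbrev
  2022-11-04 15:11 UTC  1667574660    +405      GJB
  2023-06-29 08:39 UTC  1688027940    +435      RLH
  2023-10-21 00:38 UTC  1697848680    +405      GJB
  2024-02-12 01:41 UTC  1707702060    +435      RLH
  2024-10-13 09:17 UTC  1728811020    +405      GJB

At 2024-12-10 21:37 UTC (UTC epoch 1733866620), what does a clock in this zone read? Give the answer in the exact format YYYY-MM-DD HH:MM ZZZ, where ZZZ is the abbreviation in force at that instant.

Query: 2024-12-10 21:37 UTC
Rule 5/5 (GJB, +06:45): 2024-10-13 09:17 UTC ≤ query < +∞
21·60 + 37 + 405 = 1702 min
1702 = 1·1440 + 262; 262 = 4·60 + 22 → 04:22, 2024-12-10 + 1 day = 2024-12-11
→ 2024-12-11 04:22 GJB

2024-12-11 04:22 GJB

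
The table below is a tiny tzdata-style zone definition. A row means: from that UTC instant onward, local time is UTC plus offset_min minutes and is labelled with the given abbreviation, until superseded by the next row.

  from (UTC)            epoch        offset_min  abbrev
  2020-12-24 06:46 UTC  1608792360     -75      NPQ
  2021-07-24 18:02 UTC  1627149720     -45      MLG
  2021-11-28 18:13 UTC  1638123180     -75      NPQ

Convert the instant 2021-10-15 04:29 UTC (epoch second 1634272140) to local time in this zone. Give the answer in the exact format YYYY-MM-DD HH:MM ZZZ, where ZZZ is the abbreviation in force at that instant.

2021-10-15 03:44 MLG

Query: 2021-10-15 04:29 UTC
Rule 2/3 (MLG, -00:45): 2021-07-24 18:02 UTC ≤ query < 2021-11-28 18:13 UTC
4·60 + 29 - 45 = 224 min
224 = 0·1440 + 224; 224 = 3·60 + 44 → 03:44, same day
→ 2021-10-15 03:44 MLG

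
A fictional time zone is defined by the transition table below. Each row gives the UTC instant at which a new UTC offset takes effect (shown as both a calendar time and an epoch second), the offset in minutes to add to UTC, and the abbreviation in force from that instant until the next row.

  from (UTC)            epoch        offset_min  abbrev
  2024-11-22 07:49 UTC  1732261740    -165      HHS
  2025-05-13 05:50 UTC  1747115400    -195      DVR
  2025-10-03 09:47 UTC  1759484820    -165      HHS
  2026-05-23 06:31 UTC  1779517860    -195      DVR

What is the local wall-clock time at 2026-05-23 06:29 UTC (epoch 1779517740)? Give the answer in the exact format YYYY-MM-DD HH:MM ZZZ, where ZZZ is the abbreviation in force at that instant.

Query: 2026-05-23 06:29 UTC
Rule 3/4 (HHS, -02:45): 2025-10-03 09:47 UTC ≤ query < 2026-05-23 06:31 UTC
6·60 + 29 - 165 = 224 min
224 = 0·1440 + 224; 224 = 3·60 + 44 → 03:44, same day
→ 2026-05-23 03:44 HHS

2026-05-23 03:44 HHS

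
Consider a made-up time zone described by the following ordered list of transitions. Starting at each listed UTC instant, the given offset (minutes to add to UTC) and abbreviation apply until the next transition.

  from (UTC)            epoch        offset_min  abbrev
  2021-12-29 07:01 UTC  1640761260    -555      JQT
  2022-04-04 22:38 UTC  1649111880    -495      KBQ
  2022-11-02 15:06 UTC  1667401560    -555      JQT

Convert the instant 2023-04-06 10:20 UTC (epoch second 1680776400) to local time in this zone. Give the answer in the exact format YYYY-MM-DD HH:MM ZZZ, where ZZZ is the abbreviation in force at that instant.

Query: 2023-04-06 10:20 UTC
Rule 3/3 (JQT, -09:15): 2022-11-02 15:06 UTC ≤ query < +∞
10·60 + 20 - 555 = 65 min
65 = 0·1440 + 65; 65 = 1·60 + 5 → 01:05, same day
→ 2023-04-06 01:05 JQT

2023-04-06 01:05 JQT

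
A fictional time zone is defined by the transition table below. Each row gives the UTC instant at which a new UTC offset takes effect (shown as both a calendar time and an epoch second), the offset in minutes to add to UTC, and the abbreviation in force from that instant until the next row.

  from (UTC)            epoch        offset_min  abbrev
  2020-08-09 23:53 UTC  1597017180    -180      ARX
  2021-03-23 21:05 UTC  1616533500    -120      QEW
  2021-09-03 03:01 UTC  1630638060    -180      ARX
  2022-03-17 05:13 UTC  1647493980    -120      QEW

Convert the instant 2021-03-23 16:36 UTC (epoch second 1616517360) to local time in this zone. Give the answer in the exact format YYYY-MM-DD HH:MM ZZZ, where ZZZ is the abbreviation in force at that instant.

2021-03-23 13:36 ARX

Query: 2021-03-23 16:36 UTC
Rule 1/4 (ARX, -03:00): 2020-08-09 23:53 UTC ≤ query < 2021-03-23 21:05 UTC
16·60 + 36 - 180 = 816 min
816 = 0·1440 + 816; 816 = 13·60 + 36 → 13:36, same day
→ 2021-03-23 13:36 ARX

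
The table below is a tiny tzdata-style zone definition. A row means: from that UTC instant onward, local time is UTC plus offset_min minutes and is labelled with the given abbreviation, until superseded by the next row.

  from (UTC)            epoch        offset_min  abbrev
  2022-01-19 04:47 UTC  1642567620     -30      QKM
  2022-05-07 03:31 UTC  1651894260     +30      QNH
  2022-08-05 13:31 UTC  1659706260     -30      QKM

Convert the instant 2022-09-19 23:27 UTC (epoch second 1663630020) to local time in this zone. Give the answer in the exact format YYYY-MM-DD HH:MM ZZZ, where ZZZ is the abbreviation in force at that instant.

2022-09-19 22:57 QKM

Query: 2022-09-19 23:27 UTC
Rule 3/3 (QKM, -00:30): 2022-08-05 13:31 UTC ≤ query < +∞
23·60 + 27 - 30 = 1377 min
1377 = 0·1440 + 1377; 1377 = 22·60 + 57 → 22:57, same day
→ 2022-09-19 22:57 QKM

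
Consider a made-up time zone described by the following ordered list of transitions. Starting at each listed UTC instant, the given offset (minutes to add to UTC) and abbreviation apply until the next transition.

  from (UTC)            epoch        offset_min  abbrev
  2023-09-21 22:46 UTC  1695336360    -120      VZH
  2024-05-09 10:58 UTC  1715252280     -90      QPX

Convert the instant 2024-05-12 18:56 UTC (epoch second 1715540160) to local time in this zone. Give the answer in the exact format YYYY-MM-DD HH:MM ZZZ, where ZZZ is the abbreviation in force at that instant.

2024-05-12 17:26 QPX

Query: 2024-05-12 18:56 UTC
Rule 2/2 (QPX, -01:30): 2024-05-09 10:58 UTC ≤ query < +∞
18·60 + 56 - 90 = 1046 min
1046 = 0·1440 + 1046; 1046 = 17·60 + 26 → 17:26, same day
→ 2024-05-12 17:26 QPX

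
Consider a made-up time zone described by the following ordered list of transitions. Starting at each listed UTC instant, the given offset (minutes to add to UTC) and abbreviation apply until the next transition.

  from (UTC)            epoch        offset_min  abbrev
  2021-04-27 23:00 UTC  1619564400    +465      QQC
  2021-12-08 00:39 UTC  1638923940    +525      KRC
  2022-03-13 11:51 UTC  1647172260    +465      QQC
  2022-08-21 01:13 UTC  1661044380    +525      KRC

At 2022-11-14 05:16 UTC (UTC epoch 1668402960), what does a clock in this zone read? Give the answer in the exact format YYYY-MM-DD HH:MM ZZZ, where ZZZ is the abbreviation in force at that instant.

2022-11-14 14:01 KRC

Query: 2022-11-14 05:16 UTC
Rule 4/4 (KRC, +08:45): 2022-08-21 01:13 UTC ≤ query < +∞
5·60 + 16 + 525 = 841 min
841 = 0·1440 + 841; 841 = 14·60 + 1 → 14:01, same day
→ 2022-11-14 14:01 KRC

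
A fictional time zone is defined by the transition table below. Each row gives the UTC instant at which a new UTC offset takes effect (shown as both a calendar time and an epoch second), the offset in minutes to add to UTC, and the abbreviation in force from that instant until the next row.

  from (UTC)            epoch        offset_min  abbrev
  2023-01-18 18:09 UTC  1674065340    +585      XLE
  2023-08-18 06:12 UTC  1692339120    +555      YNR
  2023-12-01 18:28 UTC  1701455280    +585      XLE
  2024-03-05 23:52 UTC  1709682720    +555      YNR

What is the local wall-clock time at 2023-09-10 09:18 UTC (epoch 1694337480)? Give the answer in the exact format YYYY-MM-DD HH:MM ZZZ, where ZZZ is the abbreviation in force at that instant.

2023-09-10 18:33 YNR

Query: 2023-09-10 09:18 UTC
Rule 2/4 (YNR, +09:15): 2023-08-18 06:12 UTC ≤ query < 2023-12-01 18:28 UTC
9·60 + 18 + 555 = 1113 min
1113 = 0·1440 + 1113; 1113 = 18·60 + 33 → 18:33, same day
→ 2023-09-10 18:33 YNR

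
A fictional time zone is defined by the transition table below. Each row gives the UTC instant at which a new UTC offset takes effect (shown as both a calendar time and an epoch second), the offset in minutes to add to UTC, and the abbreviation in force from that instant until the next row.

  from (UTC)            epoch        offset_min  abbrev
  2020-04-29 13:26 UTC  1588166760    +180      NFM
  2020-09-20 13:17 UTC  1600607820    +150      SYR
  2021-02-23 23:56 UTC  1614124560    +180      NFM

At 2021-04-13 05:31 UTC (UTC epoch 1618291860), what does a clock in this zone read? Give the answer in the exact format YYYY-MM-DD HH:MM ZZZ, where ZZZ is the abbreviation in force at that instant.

2021-04-13 08:31 NFM

Query: 2021-04-13 05:31 UTC
Rule 3/3 (NFM, +03:00): 2021-02-23 23:56 UTC ≤ query < +∞
5·60 + 31 + 180 = 511 min
511 = 0·1440 + 511; 511 = 8·60 + 31 → 08:31, same day
→ 2021-04-13 08:31 NFM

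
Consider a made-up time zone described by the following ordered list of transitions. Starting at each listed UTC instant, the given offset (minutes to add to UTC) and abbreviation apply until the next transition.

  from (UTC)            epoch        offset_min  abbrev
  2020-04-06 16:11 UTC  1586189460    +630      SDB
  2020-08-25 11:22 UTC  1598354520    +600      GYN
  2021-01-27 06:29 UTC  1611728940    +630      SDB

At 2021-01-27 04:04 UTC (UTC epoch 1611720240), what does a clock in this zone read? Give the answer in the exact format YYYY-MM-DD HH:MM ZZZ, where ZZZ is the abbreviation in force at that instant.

2021-01-27 14:04 GYN

Query: 2021-01-27 04:04 UTC
Rule 2/3 (GYN, +10:00): 2020-08-25 11:22 UTC ≤ query < 2021-01-27 06:29 UTC
4·60 + 4 + 600 = 844 min
844 = 0·1440 + 844; 844 = 14·60 + 4 → 14:04, same day
→ 2021-01-27 14:04 GYN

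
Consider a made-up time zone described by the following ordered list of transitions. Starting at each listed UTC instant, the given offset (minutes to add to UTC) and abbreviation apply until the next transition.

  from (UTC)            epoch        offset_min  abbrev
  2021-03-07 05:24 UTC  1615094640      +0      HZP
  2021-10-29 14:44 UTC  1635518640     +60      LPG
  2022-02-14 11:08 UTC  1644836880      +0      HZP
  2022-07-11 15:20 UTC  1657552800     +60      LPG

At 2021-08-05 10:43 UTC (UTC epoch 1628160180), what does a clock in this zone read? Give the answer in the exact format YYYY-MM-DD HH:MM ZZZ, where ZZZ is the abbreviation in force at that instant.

Query: 2021-08-05 10:43 UTC
Rule 1/4 (HZP, +00:00): 2021-03-07 05:24 UTC ≤ query < 2021-10-29 14:44 UTC
10·60 + 43 + 0 = 643 min
643 = 0·1440 + 643; 643 = 10·60 + 43 → 10:43, same day
→ 2021-08-05 10:43 HZP

2021-08-05 10:43 HZP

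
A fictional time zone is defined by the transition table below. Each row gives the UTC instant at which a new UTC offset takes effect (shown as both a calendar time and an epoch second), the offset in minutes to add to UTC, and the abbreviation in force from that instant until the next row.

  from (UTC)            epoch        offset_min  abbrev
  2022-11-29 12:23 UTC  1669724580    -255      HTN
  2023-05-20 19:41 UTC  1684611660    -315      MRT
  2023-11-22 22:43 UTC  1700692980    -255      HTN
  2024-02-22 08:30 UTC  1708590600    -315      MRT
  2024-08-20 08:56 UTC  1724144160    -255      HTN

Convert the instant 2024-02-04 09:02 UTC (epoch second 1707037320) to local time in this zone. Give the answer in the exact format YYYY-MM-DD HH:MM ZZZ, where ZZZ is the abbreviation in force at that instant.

Query: 2024-02-04 09:02 UTC
Rule 3/5 (HTN, -04:15): 2023-11-22 22:43 UTC ≤ query < 2024-02-22 08:30 UTC
9·60 + 2 - 255 = 287 min
287 = 0·1440 + 287; 287 = 4·60 + 47 → 04:47, same day
→ 2024-02-04 04:47 HTN

2024-02-04 04:47 HTN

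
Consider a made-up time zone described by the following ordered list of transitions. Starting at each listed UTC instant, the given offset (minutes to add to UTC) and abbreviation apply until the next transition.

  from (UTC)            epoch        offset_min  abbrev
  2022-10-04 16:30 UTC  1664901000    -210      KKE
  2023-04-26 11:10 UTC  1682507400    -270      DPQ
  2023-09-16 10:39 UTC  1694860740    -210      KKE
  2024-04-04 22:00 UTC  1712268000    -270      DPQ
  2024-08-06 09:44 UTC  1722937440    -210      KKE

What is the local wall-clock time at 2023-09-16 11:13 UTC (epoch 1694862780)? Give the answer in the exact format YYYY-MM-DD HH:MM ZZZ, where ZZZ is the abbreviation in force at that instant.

2023-09-16 07:43 KKE

Query: 2023-09-16 11:13 UTC
Rule 3/5 (KKE, -03:30): 2023-09-16 10:39 UTC ≤ query < 2024-04-04 22:00 UTC
11·60 + 13 - 210 = 463 min
463 = 0·1440 + 463; 463 = 7·60 + 43 → 07:43, same day
→ 2023-09-16 07:43 KKE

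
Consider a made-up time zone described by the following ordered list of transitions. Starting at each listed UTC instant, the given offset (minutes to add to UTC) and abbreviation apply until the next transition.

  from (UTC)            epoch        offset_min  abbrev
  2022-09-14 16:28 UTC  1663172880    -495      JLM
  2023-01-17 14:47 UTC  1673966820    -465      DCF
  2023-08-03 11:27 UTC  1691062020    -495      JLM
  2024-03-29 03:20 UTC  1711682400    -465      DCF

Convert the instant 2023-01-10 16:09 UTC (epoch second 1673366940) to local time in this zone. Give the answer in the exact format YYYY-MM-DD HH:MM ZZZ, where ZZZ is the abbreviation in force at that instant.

2023-01-10 07:54 JLM

Query: 2023-01-10 16:09 UTC
Rule 1/4 (JLM, -08:15): 2022-09-14 16:28 UTC ≤ query < 2023-01-17 14:47 UTC
16·60 + 9 - 495 = 474 min
474 = 0·1440 + 474; 474 = 7·60 + 54 → 07:54, same day
→ 2023-01-10 07:54 JLM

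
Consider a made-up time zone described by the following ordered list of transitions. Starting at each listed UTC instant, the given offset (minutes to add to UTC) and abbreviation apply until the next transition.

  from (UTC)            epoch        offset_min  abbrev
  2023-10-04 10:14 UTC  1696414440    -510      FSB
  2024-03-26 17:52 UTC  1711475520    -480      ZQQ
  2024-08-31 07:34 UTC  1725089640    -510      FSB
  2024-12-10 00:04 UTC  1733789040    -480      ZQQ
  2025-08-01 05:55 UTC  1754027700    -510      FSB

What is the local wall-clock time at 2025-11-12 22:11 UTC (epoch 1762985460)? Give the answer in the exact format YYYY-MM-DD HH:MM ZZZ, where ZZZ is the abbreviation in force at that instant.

2025-11-12 13:41 FSB

Query: 2025-11-12 22:11 UTC
Rule 5/5 (FSB, -08:30): 2025-08-01 05:55 UTC ≤ query < +∞
22·60 + 11 - 510 = 821 min
821 = 0·1440 + 821; 821 = 13·60 + 41 → 13:41, same day
→ 2025-11-12 13:41 FSB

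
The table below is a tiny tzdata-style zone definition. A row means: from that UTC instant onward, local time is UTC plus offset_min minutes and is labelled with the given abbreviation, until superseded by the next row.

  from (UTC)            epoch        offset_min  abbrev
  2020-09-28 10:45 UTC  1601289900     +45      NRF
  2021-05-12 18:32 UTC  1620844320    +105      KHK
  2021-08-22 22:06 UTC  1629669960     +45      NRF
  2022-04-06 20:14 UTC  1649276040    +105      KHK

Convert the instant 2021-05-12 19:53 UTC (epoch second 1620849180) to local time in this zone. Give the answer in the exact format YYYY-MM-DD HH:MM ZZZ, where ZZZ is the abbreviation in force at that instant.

2021-05-12 21:38 KHK

Query: 2021-05-12 19:53 UTC
Rule 2/4 (KHK, +01:45): 2021-05-12 18:32 UTC ≤ query < 2021-08-22 22:06 UTC
19·60 + 53 + 105 = 1298 min
1298 = 0·1440 + 1298; 1298 = 21·60 + 38 → 21:38, same day
→ 2021-05-12 21:38 KHK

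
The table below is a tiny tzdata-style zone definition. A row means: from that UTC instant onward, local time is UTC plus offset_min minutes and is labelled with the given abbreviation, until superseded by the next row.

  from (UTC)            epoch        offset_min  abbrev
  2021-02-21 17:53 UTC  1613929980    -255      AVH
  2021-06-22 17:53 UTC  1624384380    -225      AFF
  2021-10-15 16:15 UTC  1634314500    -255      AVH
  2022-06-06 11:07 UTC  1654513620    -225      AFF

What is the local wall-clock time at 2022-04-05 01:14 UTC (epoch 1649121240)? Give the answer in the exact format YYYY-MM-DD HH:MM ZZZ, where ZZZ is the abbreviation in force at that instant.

2022-04-04 20:59 AVH

Query: 2022-04-05 01:14 UTC
Rule 3/4 (AVH, -04:15): 2021-10-15 16:15 UTC ≤ query < 2022-06-06 11:07 UTC
1·60 + 14 - 255 = -181 min
-181 = -1·1440 + 1259; 1259 = 20·60 + 59 → 20:59, 2022-04-05 - 1 day = 2022-04-04
→ 2022-04-04 20:59 AVH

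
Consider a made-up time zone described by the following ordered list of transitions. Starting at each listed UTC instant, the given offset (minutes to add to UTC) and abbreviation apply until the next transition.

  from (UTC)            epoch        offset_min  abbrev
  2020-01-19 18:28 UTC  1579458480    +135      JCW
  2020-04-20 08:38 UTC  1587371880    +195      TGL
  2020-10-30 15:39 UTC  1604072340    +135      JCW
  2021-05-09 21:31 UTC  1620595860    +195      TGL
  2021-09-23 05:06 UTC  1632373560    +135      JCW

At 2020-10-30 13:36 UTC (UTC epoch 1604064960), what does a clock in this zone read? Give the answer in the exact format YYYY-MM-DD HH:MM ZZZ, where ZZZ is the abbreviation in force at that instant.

Query: 2020-10-30 13:36 UTC
Rule 2/5 (TGL, +03:15): 2020-04-20 08:38 UTC ≤ query < 2020-10-30 15:39 UTC
13·60 + 36 + 195 = 1011 min
1011 = 0·1440 + 1011; 1011 = 16·60 + 51 → 16:51, same day
→ 2020-10-30 16:51 TGL

2020-10-30 16:51 TGL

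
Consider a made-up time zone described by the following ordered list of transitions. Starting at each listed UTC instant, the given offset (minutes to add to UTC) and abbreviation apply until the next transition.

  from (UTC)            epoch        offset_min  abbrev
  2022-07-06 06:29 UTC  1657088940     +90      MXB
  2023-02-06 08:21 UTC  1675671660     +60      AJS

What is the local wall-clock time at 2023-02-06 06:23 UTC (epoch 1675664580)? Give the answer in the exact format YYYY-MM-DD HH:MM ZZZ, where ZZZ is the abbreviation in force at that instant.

2023-02-06 07:53 MXB

Query: 2023-02-06 06:23 UTC
Rule 1/2 (MXB, +01:30): 2022-07-06 06:29 UTC ≤ query < 2023-02-06 08:21 UTC
6·60 + 23 + 90 = 473 min
473 = 0·1440 + 473; 473 = 7·60 + 53 → 07:53, same day
→ 2023-02-06 07:53 MXB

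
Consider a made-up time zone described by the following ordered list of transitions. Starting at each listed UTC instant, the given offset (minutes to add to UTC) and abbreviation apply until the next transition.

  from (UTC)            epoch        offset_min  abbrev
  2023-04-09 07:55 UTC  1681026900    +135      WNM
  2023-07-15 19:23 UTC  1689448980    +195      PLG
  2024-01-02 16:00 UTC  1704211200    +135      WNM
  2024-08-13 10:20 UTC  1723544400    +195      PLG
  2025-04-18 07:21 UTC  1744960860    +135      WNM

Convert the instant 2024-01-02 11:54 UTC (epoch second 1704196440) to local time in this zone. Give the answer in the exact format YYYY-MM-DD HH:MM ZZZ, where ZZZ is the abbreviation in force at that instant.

Query: 2024-01-02 11:54 UTC
Rule 2/5 (PLG, +03:15): 2023-07-15 19:23 UTC ≤ query < 2024-01-02 16:00 UTC
11·60 + 54 + 195 = 909 min
909 = 0·1440 + 909; 909 = 15·60 + 9 → 15:09, same day
→ 2024-01-02 15:09 PLG

2024-01-02 15:09 PLG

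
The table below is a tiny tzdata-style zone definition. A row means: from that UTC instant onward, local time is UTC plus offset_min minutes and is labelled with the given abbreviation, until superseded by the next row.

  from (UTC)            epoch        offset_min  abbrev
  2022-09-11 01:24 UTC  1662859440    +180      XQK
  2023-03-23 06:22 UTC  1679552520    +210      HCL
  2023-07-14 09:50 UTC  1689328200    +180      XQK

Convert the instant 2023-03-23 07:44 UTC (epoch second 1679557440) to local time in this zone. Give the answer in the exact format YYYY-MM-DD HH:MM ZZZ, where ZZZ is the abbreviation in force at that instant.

2023-03-23 11:14 HCL

Query: 2023-03-23 07:44 UTC
Rule 2/3 (HCL, +03:30): 2023-03-23 06:22 UTC ≤ query < 2023-07-14 09:50 UTC
7·60 + 44 + 210 = 674 min
674 = 0·1440 + 674; 674 = 11·60 + 14 → 11:14, same day
→ 2023-03-23 11:14 HCL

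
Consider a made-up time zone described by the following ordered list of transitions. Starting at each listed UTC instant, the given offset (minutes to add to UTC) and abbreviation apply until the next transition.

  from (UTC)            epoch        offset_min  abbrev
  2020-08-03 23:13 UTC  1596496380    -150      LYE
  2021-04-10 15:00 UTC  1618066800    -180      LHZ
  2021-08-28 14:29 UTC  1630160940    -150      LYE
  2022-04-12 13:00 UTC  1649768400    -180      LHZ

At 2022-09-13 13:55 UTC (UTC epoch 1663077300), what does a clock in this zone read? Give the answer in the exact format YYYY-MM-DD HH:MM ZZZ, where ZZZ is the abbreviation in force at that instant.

2022-09-13 10:55 LHZ

Query: 2022-09-13 13:55 UTC
Rule 4/4 (LHZ, -03:00): 2022-04-12 13:00 UTC ≤ query < +∞
13·60 + 55 - 180 = 655 min
655 = 0·1440 + 655; 655 = 10·60 + 55 → 10:55, same day
→ 2022-09-13 10:55 LHZ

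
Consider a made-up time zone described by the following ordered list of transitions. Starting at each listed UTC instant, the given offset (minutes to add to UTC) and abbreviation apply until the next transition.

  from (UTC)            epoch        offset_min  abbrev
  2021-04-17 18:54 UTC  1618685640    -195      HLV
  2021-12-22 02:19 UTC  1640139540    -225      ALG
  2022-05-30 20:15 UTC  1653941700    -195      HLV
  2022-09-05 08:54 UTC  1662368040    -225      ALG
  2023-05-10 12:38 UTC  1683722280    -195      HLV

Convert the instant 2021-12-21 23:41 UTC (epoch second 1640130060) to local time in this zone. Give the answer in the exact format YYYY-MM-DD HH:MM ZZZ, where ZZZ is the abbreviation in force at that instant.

2021-12-21 20:26 HLV

Query: 2021-12-21 23:41 UTC
Rule 1/5 (HLV, -03:15): 2021-04-17 18:54 UTC ≤ query < 2021-12-22 02:19 UTC
23·60 + 41 - 195 = 1226 min
1226 = 0·1440 + 1226; 1226 = 20·60 + 26 → 20:26, same day
→ 2021-12-21 20:26 HLV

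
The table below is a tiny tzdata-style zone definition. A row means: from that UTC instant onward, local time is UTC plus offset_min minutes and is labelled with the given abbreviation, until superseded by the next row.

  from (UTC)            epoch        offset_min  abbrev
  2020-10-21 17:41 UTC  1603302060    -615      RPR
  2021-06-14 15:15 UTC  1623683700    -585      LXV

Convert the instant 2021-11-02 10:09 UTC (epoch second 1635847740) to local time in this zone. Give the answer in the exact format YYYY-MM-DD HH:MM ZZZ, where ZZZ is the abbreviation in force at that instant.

Query: 2021-11-02 10:09 UTC
Rule 2/2 (LXV, -09:45): 2021-06-14 15:15 UTC ≤ query < +∞
10·60 + 9 - 585 = 24 min
24 = 0·1440 + 24; 24 = 0·60 + 24 → 00:24, same day
→ 2021-11-02 00:24 LXV

2021-11-02 00:24 LXV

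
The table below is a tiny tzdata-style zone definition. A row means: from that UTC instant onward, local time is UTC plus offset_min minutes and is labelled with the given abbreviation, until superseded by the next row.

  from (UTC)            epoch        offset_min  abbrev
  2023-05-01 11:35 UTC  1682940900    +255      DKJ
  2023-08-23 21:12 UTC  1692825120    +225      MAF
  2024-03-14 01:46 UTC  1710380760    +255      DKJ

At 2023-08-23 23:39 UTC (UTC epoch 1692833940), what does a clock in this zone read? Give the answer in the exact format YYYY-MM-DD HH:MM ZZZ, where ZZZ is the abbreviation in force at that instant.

Query: 2023-08-23 23:39 UTC
Rule 2/3 (MAF, +03:45): 2023-08-23 21:12 UTC ≤ query < 2024-03-14 01:46 UTC
23·60 + 39 + 225 = 1644 min
1644 = 1·1440 + 204; 204 = 3·60 + 24 → 03:24, 2023-08-23 + 1 day = 2023-08-24
→ 2023-08-24 03:24 MAF

2023-08-24 03:24 MAF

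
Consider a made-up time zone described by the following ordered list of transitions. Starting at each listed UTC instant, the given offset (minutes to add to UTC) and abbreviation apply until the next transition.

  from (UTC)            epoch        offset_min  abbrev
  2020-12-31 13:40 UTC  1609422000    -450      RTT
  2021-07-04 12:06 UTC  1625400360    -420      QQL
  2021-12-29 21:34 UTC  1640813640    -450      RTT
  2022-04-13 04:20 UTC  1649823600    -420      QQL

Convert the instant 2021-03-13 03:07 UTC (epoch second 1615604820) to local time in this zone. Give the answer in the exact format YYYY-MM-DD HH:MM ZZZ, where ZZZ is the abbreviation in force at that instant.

Query: 2021-03-13 03:07 UTC
Rule 1/4 (RTT, -07:30): 2020-12-31 13:40 UTC ≤ query < 2021-07-04 12:06 UTC
3·60 + 7 - 450 = -263 min
-263 = -1·1440 + 1177; 1177 = 19·60 + 37 → 19:37, 2021-03-13 - 1 day = 2021-03-12
→ 2021-03-12 19:37 RTT

2021-03-12 19:37 RTT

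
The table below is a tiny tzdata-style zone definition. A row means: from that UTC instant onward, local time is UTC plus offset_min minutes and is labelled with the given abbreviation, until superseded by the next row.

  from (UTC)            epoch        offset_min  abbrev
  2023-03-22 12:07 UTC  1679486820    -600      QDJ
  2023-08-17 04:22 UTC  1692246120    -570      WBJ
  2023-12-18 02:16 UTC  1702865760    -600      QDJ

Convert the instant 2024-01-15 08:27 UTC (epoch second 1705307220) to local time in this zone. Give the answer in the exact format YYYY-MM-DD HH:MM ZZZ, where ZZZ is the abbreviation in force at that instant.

2024-01-14 22:27 QDJ

Query: 2024-01-15 08:27 UTC
Rule 3/3 (QDJ, -10:00): 2023-12-18 02:16 UTC ≤ query < +∞
8·60 + 27 - 600 = -93 min
-93 = -1·1440 + 1347; 1347 = 22·60 + 27 → 22:27, 2024-01-15 - 1 day = 2024-01-14
→ 2024-01-14 22:27 QDJ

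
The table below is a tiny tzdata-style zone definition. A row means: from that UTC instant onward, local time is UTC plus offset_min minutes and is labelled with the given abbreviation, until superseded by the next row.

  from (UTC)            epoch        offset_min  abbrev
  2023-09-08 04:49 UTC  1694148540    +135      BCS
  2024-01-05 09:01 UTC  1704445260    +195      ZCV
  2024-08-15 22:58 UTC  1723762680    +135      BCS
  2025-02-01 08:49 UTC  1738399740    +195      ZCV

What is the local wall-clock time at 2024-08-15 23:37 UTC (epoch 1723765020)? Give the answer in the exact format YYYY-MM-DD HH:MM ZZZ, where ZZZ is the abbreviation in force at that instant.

2024-08-16 01:52 BCS

Query: 2024-08-15 23:37 UTC
Rule 3/4 (BCS, +02:15): 2024-08-15 22:58 UTC ≤ query < 2025-02-01 08:49 UTC
23·60 + 37 + 135 = 1552 min
1552 = 1·1440 + 112; 112 = 1·60 + 52 → 01:52, 2024-08-15 + 1 day = 2024-08-16
→ 2024-08-16 01:52 BCS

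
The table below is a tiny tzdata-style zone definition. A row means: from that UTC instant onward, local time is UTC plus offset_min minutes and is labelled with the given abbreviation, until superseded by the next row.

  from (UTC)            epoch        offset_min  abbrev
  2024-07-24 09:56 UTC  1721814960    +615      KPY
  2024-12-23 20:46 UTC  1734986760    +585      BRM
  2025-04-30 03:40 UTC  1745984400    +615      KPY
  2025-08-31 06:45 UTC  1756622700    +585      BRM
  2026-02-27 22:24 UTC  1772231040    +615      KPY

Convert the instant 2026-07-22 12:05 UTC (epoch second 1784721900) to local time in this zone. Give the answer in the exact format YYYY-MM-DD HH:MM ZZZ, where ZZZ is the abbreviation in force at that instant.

Query: 2026-07-22 12:05 UTC
Rule 5/5 (KPY, +10:15): 2026-02-27 22:24 UTC ≤ query < +∞
12·60 + 5 + 615 = 1340 min
1340 = 0·1440 + 1340; 1340 = 22·60 + 20 → 22:20, same day
→ 2026-07-22 22:20 KPY

2026-07-22 22:20 KPY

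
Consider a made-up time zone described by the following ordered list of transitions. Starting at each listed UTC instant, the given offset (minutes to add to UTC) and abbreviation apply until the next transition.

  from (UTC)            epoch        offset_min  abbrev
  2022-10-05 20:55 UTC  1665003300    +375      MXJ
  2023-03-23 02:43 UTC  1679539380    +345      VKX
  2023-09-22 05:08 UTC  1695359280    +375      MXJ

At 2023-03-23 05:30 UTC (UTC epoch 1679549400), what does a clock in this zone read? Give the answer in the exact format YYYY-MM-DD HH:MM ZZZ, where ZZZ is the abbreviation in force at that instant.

Query: 2023-03-23 05:30 UTC
Rule 2/3 (VKX, +05:45): 2023-03-23 02:43 UTC ≤ query < 2023-09-22 05:08 UTC
5·60 + 30 + 345 = 675 min
675 = 0·1440 + 675; 675 = 11·60 + 15 → 11:15, same day
→ 2023-03-23 11:15 VKX

2023-03-23 11:15 VKX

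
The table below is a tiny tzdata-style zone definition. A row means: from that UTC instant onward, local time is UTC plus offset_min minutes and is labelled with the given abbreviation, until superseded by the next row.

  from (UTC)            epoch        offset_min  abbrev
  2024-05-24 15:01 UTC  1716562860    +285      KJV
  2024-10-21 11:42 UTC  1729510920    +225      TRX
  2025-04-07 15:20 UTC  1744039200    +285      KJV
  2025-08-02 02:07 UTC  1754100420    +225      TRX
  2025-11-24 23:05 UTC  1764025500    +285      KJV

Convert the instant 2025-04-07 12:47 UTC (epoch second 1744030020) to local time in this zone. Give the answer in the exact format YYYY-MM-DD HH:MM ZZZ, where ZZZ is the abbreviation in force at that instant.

Query: 2025-04-07 12:47 UTC
Rule 2/5 (TRX, +03:45): 2024-10-21 11:42 UTC ≤ query < 2025-04-07 15:20 UTC
12·60 + 47 + 225 = 992 min
992 = 0·1440 + 992; 992 = 16·60 + 32 → 16:32, same day
→ 2025-04-07 16:32 TRX

2025-04-07 16:32 TRX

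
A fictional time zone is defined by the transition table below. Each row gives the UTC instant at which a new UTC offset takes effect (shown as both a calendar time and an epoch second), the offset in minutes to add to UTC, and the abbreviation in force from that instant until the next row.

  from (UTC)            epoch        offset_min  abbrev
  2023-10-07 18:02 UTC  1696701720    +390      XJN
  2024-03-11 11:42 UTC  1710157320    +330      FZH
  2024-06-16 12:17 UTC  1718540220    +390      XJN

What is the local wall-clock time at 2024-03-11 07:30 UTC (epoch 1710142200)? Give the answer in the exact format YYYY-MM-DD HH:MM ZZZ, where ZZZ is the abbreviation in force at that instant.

2024-03-11 14:00 XJN

Query: 2024-03-11 07:30 UTC
Rule 1/3 (XJN, +06:30): 2023-10-07 18:02 UTC ≤ query < 2024-03-11 11:42 UTC
7·60 + 30 + 390 = 840 min
840 = 0·1440 + 840; 840 = 14·60 + 0 → 14:00, same day
→ 2024-03-11 14:00 XJN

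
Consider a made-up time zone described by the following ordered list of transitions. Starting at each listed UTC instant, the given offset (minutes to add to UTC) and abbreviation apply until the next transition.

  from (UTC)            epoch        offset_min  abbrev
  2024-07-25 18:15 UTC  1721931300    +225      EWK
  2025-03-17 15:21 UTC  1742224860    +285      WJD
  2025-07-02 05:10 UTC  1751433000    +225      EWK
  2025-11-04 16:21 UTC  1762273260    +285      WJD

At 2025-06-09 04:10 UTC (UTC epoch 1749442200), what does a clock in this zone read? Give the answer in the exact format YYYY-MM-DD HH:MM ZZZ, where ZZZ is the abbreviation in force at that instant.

2025-06-09 08:55 WJD

Query: 2025-06-09 04:10 UTC
Rule 2/4 (WJD, +04:45): 2025-03-17 15:21 UTC ≤ query < 2025-07-02 05:10 UTC
4·60 + 10 + 285 = 535 min
535 = 0·1440 + 535; 535 = 8·60 + 55 → 08:55, same day
→ 2025-06-09 08:55 WJD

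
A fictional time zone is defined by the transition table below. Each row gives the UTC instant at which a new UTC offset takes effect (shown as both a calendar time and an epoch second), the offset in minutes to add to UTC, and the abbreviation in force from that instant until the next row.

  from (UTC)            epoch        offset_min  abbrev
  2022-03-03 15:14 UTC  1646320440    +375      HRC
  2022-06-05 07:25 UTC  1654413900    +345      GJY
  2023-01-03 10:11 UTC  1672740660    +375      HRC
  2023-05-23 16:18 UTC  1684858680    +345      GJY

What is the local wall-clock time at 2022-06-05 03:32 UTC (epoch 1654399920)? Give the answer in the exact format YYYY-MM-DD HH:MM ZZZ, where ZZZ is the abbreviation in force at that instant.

2022-06-05 09:47 HRC

Query: 2022-06-05 03:32 UTC
Rule 1/4 (HRC, +06:15): 2022-03-03 15:14 UTC ≤ query < 2022-06-05 07:25 UTC
3·60 + 32 + 375 = 587 min
587 = 0·1440 + 587; 587 = 9·60 + 47 → 09:47, same day
→ 2022-06-05 09:47 HRC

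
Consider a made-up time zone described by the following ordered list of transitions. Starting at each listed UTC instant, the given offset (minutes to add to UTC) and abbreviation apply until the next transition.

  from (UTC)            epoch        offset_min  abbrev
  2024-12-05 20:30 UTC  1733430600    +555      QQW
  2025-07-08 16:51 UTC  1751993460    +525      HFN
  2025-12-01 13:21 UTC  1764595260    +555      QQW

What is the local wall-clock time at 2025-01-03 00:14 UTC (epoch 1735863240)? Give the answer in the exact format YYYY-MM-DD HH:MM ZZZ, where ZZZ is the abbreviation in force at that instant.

2025-01-03 09:29 QQW

Query: 2025-01-03 00:14 UTC
Rule 1/3 (QQW, +09:15): 2024-12-05 20:30 UTC ≤ query < 2025-07-08 16:51 UTC
0·60 + 14 + 555 = 569 min
569 = 0·1440 + 569; 569 = 9·60 + 29 → 09:29, same day
→ 2025-01-03 09:29 QQW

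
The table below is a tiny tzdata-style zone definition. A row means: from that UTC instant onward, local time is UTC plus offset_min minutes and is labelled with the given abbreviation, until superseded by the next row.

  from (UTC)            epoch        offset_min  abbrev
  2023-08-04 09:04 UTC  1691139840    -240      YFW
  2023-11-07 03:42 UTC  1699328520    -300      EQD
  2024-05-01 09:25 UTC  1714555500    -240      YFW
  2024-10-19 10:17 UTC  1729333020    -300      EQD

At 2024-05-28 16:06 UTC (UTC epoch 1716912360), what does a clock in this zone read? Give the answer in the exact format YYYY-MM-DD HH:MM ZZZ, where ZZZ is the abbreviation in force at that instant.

2024-05-28 12:06 YFW

Query: 2024-05-28 16:06 UTC
Rule 3/4 (YFW, -04:00): 2024-05-01 09:25 UTC ≤ query < 2024-10-19 10:17 UTC
16·60 + 6 - 240 = 726 min
726 = 0·1440 + 726; 726 = 12·60 + 6 → 12:06, same day
→ 2024-05-28 12:06 YFW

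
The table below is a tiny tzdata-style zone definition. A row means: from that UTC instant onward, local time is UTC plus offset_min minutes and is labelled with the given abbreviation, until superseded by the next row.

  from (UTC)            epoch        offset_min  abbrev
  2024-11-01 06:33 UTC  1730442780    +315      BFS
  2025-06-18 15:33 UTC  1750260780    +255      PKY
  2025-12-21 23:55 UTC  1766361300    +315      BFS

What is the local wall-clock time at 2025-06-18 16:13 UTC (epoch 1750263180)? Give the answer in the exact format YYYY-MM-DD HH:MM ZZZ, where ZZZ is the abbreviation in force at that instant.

Query: 2025-06-18 16:13 UTC
Rule 2/3 (PKY, +04:15): 2025-06-18 15:33 UTC ≤ query < 2025-12-21 23:55 UTC
16·60 + 13 + 255 = 1228 min
1228 = 0·1440 + 1228; 1228 = 20·60 + 28 → 20:28, same day
→ 2025-06-18 20:28 PKY

2025-06-18 20:28 PKY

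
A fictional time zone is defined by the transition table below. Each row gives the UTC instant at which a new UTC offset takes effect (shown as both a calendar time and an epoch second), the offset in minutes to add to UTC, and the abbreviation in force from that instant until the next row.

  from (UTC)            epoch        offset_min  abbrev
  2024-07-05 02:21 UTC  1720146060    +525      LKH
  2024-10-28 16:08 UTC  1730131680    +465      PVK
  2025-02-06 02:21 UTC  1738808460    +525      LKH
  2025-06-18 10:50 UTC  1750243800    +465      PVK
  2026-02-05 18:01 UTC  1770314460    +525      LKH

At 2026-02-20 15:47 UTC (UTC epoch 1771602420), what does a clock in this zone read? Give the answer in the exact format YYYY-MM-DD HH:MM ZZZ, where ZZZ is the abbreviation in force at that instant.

Query: 2026-02-20 15:47 UTC
Rule 5/5 (LKH, +08:45): 2026-02-05 18:01 UTC ≤ query < +∞
15·60 + 47 + 525 = 1472 min
1472 = 1·1440 + 32; 32 = 0·60 + 32 → 00:32, 2026-02-20 + 1 day = 2026-02-21
→ 2026-02-21 00:32 LKH

2026-02-21 00:32 LKH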